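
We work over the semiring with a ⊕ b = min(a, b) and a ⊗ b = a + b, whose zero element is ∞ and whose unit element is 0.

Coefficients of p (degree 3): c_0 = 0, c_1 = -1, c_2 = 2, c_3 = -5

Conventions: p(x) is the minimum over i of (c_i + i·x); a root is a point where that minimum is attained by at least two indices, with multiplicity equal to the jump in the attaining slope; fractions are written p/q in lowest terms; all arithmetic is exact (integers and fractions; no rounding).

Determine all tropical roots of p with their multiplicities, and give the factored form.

hull edge (i=0, c=0) to (i=3, c=-5): slope -5/3, span 3
Factored form: p(x) = -5 ⊗ (x ⊕ 5/3) ⊗ (x ⊕ 5/3) ⊗ (x ⊕ 5/3)
Answer: roots = 5/3 (mult 3)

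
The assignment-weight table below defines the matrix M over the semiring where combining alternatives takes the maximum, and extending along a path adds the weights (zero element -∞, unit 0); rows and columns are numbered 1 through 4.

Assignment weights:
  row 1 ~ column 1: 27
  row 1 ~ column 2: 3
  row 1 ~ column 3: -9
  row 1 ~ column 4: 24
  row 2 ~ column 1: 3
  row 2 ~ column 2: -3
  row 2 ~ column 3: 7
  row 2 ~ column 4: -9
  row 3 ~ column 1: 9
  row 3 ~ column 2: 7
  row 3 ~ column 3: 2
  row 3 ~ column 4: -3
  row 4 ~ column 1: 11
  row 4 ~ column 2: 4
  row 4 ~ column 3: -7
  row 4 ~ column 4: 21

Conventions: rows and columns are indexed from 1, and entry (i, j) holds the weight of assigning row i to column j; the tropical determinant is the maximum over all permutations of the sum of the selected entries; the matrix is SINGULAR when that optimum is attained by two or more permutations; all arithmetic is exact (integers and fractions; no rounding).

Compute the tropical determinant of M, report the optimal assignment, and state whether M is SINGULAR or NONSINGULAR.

σ = (1, 2, 3, 4): 27 + (-3) + 2 + 21 = 47
σ = (1, 2, 4, 3): 27 + (-3) + (-3) + (-7) = 14
σ = (1, 3, 2, 4): 27 + 7 + 7 + 21 = 62
σ = (1, 3, 4, 2): 27 + 7 + (-3) + 4 = 35
σ = (1, 4, 2, 3): 27 + (-9) + 7 + (-7) = 18
σ = (1, 4, 3, 2): 27 + (-9) + 2 + 4 = 24
σ = (2, 1, 3, 4): 3 + 3 + 2 + 21 = 29
σ = (2, 1, 4, 3): 3 + 3 + (-3) + (-7) = -4
σ = (2, 3, 1, 4): 3 + 7 + 9 + 21 = 40
σ = (2, 3, 4, 1): 3 + 7 + (-3) + 11 = 18
σ = (2, 4, 1, 3): 3 + (-9) + 9 + (-7) = -4
σ = (2, 4, 3, 1): 3 + (-9) + 2 + 11 = 7
σ = (3, 1, 2, 4): (-9) + 3 + 7 + 21 = 22
σ = (3, 1, 4, 2): (-9) + 3 + (-3) + 4 = -5
σ = (3, 2, 1, 4): (-9) + (-3) + 9 + 21 = 18
σ = (3, 2, 4, 1): (-9) + (-3) + (-3) + 11 = -4
σ = (3, 4, 1, 2): (-9) + (-9) + 9 + 4 = -5
σ = (3, 4, 2, 1): (-9) + (-9) + 7 + 11 = 0
σ = (4, 1, 2, 3): 24 + 3 + 7 + (-7) = 27
σ = (4, 1, 3, 2): 24 + 3 + 2 + 4 = 33
σ = (4, 2, 1, 3): 24 + (-3) + 9 + (-7) = 23
σ = (4, 2, 3, 1): 24 + (-3) + 2 + 11 = 34
σ = (4, 3, 1, 2): 24 + 7 + 9 + 4 = 44
σ = (4, 3, 2, 1): 24 + 7 + 7 + 11 = 49
Optimal value attained by: σ = (1, 3, 2, 4).
Answer: det⊕(M) = 62; verdict: NONSINGULAR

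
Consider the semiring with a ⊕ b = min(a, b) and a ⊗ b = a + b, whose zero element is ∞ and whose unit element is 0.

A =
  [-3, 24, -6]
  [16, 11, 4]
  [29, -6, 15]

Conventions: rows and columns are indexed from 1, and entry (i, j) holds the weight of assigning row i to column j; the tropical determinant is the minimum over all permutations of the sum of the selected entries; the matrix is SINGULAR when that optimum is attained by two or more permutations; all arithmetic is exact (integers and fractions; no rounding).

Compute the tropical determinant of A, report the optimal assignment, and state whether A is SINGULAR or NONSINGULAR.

σ = (1, 2, 3): (-3) + 11 + 15 = 23
σ = (1, 3, 2): (-3) + 4 + (-6) = -5
σ = (2, 1, 3): 24 + 16 + 15 = 55
σ = (2, 3, 1): 24 + 4 + 29 = 57
σ = (3, 1, 2): (-6) + 16 + (-6) = 4
σ = (3, 2, 1): (-6) + 11 + 29 = 34
Optimal value attained by: σ = (1, 3, 2).
Answer: det⊕(A) = -5; verdict: NONSINGULAR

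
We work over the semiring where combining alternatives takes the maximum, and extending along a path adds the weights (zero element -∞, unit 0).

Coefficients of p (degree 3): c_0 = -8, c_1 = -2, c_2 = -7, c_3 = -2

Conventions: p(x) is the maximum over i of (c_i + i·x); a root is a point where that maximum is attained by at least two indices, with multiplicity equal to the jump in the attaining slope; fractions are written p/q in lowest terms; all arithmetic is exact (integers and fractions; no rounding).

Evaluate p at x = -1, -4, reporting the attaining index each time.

p(-1) = max(-8+0·(-1)=-8, -2+1·(-1)=-3, -7+2·(-1)=-9, -2+3·(-1)=-5) = -3 (attained by i=1)
p(-4) = max(-8+0·(-4)=-8, -2+1·(-4)=-6, -7+2·(-4)=-15, -2+3·(-4)=-14) = -6 (attained by i=1)
Answer: p(-1) = -3; p(-4) = -6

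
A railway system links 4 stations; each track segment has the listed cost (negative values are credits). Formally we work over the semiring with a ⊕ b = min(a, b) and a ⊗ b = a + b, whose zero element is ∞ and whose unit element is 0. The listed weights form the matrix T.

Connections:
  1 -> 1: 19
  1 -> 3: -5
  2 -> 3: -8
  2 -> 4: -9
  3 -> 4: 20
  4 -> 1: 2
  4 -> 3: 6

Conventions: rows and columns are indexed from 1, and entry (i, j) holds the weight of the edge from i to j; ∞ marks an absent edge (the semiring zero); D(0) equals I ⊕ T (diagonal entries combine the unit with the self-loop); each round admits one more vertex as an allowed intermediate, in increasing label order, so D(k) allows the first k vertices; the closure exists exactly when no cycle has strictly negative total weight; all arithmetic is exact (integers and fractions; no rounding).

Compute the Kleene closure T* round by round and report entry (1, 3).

D(0):
  [0, ∞, -5, ∞]
  [∞, 0, -8, -9]
  [∞, ∞, 0, 20]
  [2, ∞, 6, 0]
D(1):
  [0, ∞, -5, ∞]
  [∞, 0, -8, -9]
  [∞, ∞, 0, 20]
  [2, ∞, -3, 0]
D(2):
  [0, ∞, -5, ∞]
  [∞, 0, -8, -9]
  [∞, ∞, 0, 20]
  [2, ∞, -3, 0]
D(3):
  [0, ∞, -5, 15]
  [∞, 0, -8, -9]
  [∞, ∞, 0, 20]
  [2, ∞, -3, 0]
D(4):
  [0, ∞, -5, 15]
  [-7, 0, -12, -9]
  [22, ∞, 0, 20]
  [2, ∞, -3, 0]
Answer: T*[1][3] = -5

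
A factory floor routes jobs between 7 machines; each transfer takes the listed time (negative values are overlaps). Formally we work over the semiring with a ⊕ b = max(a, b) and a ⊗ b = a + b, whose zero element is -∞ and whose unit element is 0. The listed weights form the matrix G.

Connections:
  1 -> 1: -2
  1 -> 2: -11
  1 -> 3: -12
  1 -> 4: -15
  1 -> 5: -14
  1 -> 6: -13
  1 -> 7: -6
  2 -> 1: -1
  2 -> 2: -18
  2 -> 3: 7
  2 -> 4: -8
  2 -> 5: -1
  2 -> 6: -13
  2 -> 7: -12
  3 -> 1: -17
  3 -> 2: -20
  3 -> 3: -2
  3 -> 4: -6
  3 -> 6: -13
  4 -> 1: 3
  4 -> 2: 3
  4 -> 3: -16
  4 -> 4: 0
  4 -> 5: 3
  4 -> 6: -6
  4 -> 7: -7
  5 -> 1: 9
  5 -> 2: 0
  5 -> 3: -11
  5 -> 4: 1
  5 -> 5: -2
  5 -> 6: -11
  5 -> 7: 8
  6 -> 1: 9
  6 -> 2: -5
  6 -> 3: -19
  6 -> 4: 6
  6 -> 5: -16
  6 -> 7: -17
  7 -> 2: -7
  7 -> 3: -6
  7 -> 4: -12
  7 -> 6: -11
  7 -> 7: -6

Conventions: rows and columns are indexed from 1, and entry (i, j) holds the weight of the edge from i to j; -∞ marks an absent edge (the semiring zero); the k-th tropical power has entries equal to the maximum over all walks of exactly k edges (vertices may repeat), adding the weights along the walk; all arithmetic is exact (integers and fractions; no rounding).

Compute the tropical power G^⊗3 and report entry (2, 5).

G^⊗2:
  [-4, -12, -4, -7, -12, -15, -6]
  [8, -1, 5, 1, -3, -6, 7]
  [-3, -3, -4, -6, -3, -12, -13]
  [12, 3, 10, 4, 3, -6, 11]
  [7, 4, 7, 1, 4, -3, 6]
  [9, 9, 2, 6, 9, 0, 3]
  [-2, -9, 0, -5, -8, -17, -12]
G^⊗3:
  [-3, -4, -5, -7, -4, -13, -4]
  [6, 4, 6, 1, 4, -4, 5]
  [6, -3, 4, -2, -3, -12, 5]
  [12, 7, 10, 4, 7, 0, 11]
  [13, 4, 11, 5, 4, -5, 12]
  [18, 9, 16, 10, 9, 0, 17]
  [1, -2, -2, -5, -2, -11, 0]
Key observation: the optimum is the walk 2->3->4->5, with weight 7 + (-6) + 3 = 4.
Optimal value attained by: walk 2->3->4->5.
Answer: (G^⊗3)[2][5] = 4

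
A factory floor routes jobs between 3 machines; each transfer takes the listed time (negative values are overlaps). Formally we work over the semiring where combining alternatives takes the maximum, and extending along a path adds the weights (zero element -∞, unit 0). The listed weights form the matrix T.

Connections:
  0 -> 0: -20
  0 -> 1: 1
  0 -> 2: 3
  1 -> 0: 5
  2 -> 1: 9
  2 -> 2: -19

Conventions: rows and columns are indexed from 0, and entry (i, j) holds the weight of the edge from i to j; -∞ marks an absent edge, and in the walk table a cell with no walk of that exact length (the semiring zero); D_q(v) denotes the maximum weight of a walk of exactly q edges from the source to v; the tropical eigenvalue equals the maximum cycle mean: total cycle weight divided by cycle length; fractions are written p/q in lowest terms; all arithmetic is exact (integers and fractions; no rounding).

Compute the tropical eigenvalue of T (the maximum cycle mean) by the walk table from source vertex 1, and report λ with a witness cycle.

q=0: [-∞, 0, -∞]
q=1: [5, -∞, -∞]
q=2: [-15, 6, 8]
q=3: [11, 17, -11]
Optimal cycle mean attained by: cycle 0->2->1->0, total 3 + 9 + 5, length 3.
Answer: λ = 17/3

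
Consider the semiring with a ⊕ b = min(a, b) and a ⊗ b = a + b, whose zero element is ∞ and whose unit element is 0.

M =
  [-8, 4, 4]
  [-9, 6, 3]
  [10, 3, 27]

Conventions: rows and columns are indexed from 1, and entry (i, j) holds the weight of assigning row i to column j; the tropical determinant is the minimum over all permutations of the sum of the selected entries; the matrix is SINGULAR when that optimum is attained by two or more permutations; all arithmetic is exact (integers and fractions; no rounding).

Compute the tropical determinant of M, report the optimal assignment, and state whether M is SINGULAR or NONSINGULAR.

σ = (1, 2, 3): (-8) + 6 + 27 = 25
σ = (1, 3, 2): (-8) + 3 + 3 = -2
σ = (2, 1, 3): 4 + (-9) + 27 = 22
σ = (2, 3, 1): 4 + 3 + 10 = 17
σ = (3, 1, 2): 4 + (-9) + 3 = -2
σ = (3, 2, 1): 4 + 6 + 10 = 20
Optimal value attained by: σ = (1, 3, 2).
Answer: det⊕(M) = -2; verdict: SINGULAR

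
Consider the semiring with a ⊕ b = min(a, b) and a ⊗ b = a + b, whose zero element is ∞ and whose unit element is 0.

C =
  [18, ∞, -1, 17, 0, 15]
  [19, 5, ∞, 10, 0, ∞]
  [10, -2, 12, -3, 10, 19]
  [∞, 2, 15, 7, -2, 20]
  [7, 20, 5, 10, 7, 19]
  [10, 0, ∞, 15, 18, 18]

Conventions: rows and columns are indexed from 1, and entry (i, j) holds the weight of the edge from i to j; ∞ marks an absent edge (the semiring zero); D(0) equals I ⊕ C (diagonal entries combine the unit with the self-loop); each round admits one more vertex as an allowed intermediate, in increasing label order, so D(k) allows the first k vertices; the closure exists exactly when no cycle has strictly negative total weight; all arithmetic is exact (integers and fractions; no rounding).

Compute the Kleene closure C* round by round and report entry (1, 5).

D(0):
  [0, ∞, -1, 17, 0, 15]
  [19, 0, ∞, 10, 0, ∞]
  [10, -2, 0, -3, 10, 19]
  [∞, 2, 15, 0, -2, 20]
  [7, 20, 5, 10, 0, 19]
  [10, 0, ∞, 15, 18, 0]
D(1):
  [0, ∞, -1, 17, 0, 15]
  [19, 0, 18, 10, 0, 34]
  [10, -2, 0, -3, 10, 19]
  [∞, 2, 15, 0, -2, 20]
  [7, 20, 5, 10, 0, 19]
  [10, 0, 9, 15, 10, 0]
D(2):
  [0, ∞, -1, 17, 0, 15]
  [19, 0, 18, 10, 0, 34]
  [10, -2, 0, -3, -2, 19]
  [21, 2, 15, 0, -2, 20]
  [7, 20, 5, 10, 0, 19]
  [10, 0, 9, 10, 0, 0]
D(3):
  [0, -3, -1, -4, -3, 15]
  [19, 0, 18, 10, 0, 34]
  [10, -2, 0, -3, -2, 19]
  [21, 2, 15, 0, -2, 20]
  [7, 3, 5, 2, 0, 19]
  [10, 0, 9, 6, 0, 0]
D(4):
  [0, -3, -1, -4, -6, 15]
  [19, 0, 18, 10, 0, 30]
  [10, -2, 0, -3, -5, 17]
  [21, 2, 15, 0, -2, 20]
  [7, 3, 5, 2, 0, 19]
  [10, 0, 9, 6, 0, 0]
D(5):
  [0, -3, -1, -4, -6, 13]
  [7, 0, 5, 2, 0, 19]
  [2, -2, 0, -3, -5, 14]
  [5, 1, 3, 0, -2, 17]
  [7, 3, 5, 2, 0, 19]
  [7, 0, 5, 2, 0, 0]
D(6):
  [0, -3, -1, -4, -6, 13]
  [7, 0, 5, 2, 0, 19]
  [2, -2, 0, -3, -5, 14]
  [5, 1, 3, 0, -2, 17]
  [7, 3, 5, 2, 0, 19]
  [7, 0, 5, 2, 0, 0]
Answer: C*[1][5] = -6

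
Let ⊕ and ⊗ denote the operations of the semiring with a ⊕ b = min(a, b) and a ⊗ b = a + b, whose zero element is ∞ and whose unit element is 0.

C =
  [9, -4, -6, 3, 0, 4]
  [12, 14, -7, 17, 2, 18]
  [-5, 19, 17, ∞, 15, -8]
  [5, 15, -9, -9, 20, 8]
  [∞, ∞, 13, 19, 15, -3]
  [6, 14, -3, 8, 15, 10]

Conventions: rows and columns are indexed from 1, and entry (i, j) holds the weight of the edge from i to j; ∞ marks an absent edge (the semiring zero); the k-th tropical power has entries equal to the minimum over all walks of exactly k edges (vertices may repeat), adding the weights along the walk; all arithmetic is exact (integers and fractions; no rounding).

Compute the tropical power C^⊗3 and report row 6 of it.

C^⊗2:
  [-11, 5, -11, -6, -2, -14]
  [-12, 8, 6, 8, 8, -15]
  [-2, -9, -11, -2, -5, -1]
  [-14, 1, -18, -18, 5, -17]
  [3, 11, -6, 5, 12, 5]
  [-8, 2, -1, -1, 6, -11]
C^⊗3:
  [-16, -15, -17, -15, -11, -19]
  [-9, -16, -18, -9, -12, -8]
  [-16, -6, -16, -11, -7, -19]
  [-23, -18, -27, -27, -14, -26]
  [-11, -1, -4, -4, 3, -14]
  [-6, -12, -14, -10, -8, -9]
Answer: row 6 of C^⊗3 = [-6, -12, -14, -10, -8, -9]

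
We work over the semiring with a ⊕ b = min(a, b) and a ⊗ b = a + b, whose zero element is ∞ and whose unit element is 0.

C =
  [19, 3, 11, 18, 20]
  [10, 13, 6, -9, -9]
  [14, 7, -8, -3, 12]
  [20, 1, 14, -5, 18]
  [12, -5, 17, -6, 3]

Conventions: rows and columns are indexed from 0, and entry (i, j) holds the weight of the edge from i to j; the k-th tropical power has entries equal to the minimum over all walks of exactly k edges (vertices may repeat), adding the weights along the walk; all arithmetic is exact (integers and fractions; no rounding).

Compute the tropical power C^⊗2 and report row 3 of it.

C^⊗2:
  [13, 15, 3, -6, -6]
  [3, -14, -2, -15, -6]
  [6, -2, -16, -11, -2]
  [11, -4, 6, -10, -8]
  [5, -5, 1, -14, -14]
Answer: row 3 of C^⊗2 = [11, -4, 6, -10, -8]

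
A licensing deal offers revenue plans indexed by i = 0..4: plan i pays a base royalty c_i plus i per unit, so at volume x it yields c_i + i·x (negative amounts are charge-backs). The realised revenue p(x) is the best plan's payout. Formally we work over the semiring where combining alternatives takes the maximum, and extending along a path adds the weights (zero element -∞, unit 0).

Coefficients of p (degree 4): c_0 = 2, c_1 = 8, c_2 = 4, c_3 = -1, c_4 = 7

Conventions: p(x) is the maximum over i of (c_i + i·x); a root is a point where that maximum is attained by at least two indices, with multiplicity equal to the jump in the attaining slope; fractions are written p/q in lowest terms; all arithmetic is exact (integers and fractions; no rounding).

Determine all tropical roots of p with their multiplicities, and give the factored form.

hull edge (i=0, c=2) to (i=1, c=8): slope 6, span 1
hull edge (i=1, c=8) to (i=4, c=7): slope -1/3, span 3
Factored form: p(x) = 7 ⊗ (x ⊕ (-6)) ⊗ (x ⊕ 1/3) ⊗ (x ⊕ 1/3) ⊗ (x ⊕ 1/3)
Answer: roots = -6 (mult 1), 1/3 (mult 3)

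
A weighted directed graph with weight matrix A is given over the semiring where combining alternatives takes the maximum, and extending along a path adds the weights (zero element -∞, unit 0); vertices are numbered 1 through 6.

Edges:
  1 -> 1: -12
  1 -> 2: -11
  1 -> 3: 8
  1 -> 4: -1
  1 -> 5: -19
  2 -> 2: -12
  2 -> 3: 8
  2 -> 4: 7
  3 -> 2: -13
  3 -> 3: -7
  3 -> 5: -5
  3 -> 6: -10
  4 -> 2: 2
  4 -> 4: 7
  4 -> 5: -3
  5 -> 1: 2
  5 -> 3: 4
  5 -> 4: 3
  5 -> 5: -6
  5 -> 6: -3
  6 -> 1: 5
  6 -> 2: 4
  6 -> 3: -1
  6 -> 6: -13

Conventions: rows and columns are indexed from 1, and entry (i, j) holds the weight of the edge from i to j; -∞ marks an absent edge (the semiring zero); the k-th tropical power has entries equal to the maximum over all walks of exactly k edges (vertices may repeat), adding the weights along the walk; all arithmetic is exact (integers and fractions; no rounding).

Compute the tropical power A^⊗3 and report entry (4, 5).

A^⊗2:
  [-17, 1, 1, 6, 3, -2]
  [-∞, 9, 1, 14, 4, -2]
  [-3, -6, -1, -2, -11, -8]
  [-1, 9, 10, 14, 4, -6]
  [2, 5, 10, 10, 0, -6]
  [-7, -6, 13, 11, -6, -11]
A^⊗3:
  [5, 8, 9, 13, 3, 0]
  [6, 16, 17, 21, 11, 1]
  [-3, 0, 5, 5, -5, -11]
  [6, 16, 17, 21, 11, 1]
  [2, 12, 13, 17, 7, 0]
  [-4, 13, 6, 18, 8, 3]
Key observation: the optimum is the walk 4->4->4->5, with weight 7 + 7 + (-3) = 11.
Optimal value attained by: walk 4->4->4->5.
Answer: (A^⊗3)[4][5] = 11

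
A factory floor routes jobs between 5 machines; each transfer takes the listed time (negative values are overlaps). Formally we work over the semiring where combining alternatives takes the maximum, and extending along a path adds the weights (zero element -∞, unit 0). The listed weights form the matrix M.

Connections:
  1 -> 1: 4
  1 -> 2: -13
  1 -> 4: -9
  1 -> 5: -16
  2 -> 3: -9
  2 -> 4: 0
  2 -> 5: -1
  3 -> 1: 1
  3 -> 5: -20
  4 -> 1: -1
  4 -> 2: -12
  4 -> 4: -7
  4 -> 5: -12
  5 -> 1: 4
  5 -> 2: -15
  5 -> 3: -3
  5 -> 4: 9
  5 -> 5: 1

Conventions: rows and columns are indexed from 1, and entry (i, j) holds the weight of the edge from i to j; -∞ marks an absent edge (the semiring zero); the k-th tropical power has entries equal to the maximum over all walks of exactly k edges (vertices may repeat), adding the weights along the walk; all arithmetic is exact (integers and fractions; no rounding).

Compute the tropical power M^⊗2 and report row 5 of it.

M^⊗2:
  [8, -9, -19, -5, -12]
  [3, -12, -4, 8, 0]
  [5, -12, -23, -8, -15]
  [3, -14, -15, -3, -11]
  [8, -3, -2, 10, 2]
Answer: row 5 of M^⊗2 = [8, -3, -2, 10, 2]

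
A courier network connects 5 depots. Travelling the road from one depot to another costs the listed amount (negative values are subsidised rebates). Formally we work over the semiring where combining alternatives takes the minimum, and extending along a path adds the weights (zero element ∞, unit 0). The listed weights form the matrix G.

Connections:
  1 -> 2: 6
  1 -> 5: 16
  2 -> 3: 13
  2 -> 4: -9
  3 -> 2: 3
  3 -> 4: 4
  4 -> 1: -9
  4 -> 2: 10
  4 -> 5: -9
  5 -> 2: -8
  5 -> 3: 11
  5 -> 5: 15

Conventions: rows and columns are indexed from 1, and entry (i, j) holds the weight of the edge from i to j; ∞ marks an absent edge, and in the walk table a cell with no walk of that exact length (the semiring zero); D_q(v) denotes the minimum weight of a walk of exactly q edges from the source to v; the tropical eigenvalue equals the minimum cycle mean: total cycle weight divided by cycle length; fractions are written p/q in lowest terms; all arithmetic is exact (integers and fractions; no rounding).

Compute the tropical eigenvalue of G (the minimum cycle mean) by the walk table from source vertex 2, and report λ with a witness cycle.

q=0: [∞, 0, ∞, ∞, ∞]
q=1: [∞, ∞, 13, -9, ∞]
q=2: [-18, 1, ∞, 17, -18]
q=3: [8, -26, -7, -8, -3]
q=4: [-17, -11, -13, -35, -17]
q=5: [-44, -25, -6, -20, -44]
Optimal cycle mean attained by: cycle 2->4->5->2, total (-9) + (-9) + (-8), length 3.
Answer: λ = -26/3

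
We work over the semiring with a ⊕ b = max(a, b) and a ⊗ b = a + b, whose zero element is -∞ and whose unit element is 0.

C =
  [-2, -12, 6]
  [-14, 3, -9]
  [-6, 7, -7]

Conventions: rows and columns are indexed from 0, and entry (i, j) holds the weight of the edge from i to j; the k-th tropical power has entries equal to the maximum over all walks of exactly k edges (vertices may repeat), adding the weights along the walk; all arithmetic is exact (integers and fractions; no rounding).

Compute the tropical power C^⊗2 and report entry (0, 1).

C^⊗2:
  [0, 13, 4]
  [-11, 6, -6]
  [-7, 10, 0]
Key observation: the optimum is the walk 0->2->1, with weight 6 + 7 = 13.
Optimal value attained by: walk 0->2->1.
Answer: (C^⊗2)[0][1] = 13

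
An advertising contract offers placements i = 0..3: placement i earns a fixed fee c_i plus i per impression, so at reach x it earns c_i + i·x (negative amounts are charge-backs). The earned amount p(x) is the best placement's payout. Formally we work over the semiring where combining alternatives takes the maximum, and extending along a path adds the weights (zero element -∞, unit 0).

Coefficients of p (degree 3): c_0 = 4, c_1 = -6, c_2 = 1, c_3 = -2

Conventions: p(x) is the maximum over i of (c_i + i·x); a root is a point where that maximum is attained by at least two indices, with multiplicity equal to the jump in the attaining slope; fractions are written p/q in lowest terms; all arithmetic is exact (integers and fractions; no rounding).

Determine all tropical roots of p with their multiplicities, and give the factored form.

hull edge (i=0, c=4) to (i=2, c=1): slope -3/2, span 2
hull edge (i=2, c=1) to (i=3, c=-2): slope -3, span 1
Factored form: p(x) = -2 ⊗ (x ⊕ 3/2) ⊗ (x ⊕ 3/2) ⊗ (x ⊕ 3)
Answer: roots = 3/2 (mult 2), 3 (mult 1)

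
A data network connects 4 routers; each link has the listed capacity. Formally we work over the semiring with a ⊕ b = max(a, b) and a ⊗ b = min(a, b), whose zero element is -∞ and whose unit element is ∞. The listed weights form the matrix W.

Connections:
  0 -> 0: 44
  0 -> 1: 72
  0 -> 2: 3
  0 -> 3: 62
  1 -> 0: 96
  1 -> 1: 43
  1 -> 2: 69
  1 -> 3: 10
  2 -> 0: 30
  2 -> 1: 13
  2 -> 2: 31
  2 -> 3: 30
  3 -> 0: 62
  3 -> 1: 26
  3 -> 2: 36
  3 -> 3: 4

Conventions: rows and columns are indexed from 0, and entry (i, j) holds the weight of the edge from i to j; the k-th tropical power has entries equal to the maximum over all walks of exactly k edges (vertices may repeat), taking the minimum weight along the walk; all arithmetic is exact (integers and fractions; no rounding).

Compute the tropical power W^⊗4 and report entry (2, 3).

W^⊗2:
  [72, 44, 69, 44]
  [44, 72, 43, 62]
  [30, 30, 31, 30]
  [44, 62, 31, 62]
W^⊗3:
  [44, 72, 44, 62]
  [72, 44, 69, 44]
  [30, 30, 31, 30]
  [62, 44, 62, 44]
W^⊗4:
  [72, 44, 69, 44]
  [44, 72, 44, 62]
  [30, 30, 31, 30]
  [44, 62, 44, 62]
Key observation: the optimum is the walk 2->0->1->0->3, with weight 30 min 72 min 96 min 62 = 30.
Optimal value attained by: walk 2->0->1->0->3.
Answer: (W^⊗4)[2][3] = 30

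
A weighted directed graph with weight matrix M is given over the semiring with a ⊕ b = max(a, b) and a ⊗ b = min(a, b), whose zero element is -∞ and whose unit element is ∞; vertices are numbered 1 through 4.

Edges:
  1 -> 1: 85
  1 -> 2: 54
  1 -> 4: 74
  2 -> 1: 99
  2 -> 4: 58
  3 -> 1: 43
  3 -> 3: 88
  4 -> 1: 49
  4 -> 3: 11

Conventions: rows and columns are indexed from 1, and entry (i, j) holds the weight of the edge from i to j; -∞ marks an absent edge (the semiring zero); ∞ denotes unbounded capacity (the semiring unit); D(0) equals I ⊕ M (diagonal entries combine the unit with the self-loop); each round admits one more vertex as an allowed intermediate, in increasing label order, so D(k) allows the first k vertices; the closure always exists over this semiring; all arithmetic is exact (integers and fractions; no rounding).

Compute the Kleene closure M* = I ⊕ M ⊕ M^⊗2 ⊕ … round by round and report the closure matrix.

D(0):
  [∞, 54, -∞, 74]
  [99, ∞, -∞, 58]
  [43, -∞, ∞, -∞]
  [49, -∞, 11, ∞]
D(1):
  [∞, 54, -∞, 74]
  [99, ∞, -∞, 74]
  [43, 43, ∞, 43]
  [49, 49, 11, ∞]
D(2):
  [∞, 54, -∞, 74]
  [99, ∞, -∞, 74]
  [43, 43, ∞, 43]
  [49, 49, 11, ∞]
D(3):
  [∞, 54, -∞, 74]
  [99, ∞, -∞, 74]
  [43, 43, ∞, 43]
  [49, 49, 11, ∞]
D(4):
  [∞, 54, 11, 74]
  [99, ∞, 11, 74]
  [43, 43, ∞, 43]
  [49, 49, 11, ∞]
Answer: M* = [[∞, 54, 11, 74], [99, ∞, 11, 74], [43, 43, ∞, 43], [49, 49, 11, ∞]]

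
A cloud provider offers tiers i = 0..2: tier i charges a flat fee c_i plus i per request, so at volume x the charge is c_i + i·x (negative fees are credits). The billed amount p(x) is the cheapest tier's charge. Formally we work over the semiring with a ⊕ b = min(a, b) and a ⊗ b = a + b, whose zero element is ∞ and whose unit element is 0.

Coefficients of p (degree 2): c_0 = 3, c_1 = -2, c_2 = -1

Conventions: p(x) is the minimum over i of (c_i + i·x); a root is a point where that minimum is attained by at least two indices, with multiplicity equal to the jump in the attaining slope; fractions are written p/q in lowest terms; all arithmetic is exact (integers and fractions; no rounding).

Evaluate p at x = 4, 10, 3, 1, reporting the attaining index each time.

p(4) = min(3+0·4=3, -2+1·4=2, -1+2·4=7) = 2 (attained by i=1)
p(10) = min(3+0·10=3, -2+1·10=8, -1+2·10=19) = 3 (attained by i=0)
p(3) = min(3+0·3=3, -2+1·3=1, -1+2·3=5) = 1 (attained by i=1)
p(1) = min(3+0·1=3, -2+1·1=-1, -1+2·1=1) = -1 (attained by i=1)
Answer: p(4) = 2; p(10) = 3; p(3) = 1; p(1) = -1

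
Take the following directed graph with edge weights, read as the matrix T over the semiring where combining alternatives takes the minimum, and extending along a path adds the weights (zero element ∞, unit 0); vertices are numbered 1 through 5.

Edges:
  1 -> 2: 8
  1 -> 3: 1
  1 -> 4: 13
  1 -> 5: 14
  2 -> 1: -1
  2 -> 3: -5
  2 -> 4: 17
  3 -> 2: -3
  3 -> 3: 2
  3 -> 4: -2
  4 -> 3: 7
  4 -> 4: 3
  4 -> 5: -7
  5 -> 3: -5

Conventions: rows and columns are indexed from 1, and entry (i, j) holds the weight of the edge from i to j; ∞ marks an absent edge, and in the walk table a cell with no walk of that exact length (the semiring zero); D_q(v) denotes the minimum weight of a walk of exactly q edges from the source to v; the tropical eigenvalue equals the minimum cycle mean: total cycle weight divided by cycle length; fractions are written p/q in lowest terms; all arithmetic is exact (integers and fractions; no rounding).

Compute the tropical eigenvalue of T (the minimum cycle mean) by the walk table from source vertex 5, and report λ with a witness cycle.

q=0: [∞, ∞, ∞, ∞, 0]
q=1: [∞, ∞, -5, ∞, ∞]
q=2: [∞, -8, -3, -7, ∞]
q=3: [-9, -6, -13, -5, -14]
q=4: [-7, -16, -19, -15, -12]
q=5: [-17, -22, -21, -21, -22]
Optimal cycle mean attained by: cycle 3->4->5->3, total (-2) + (-7) + (-5), length 3.
Answer: λ = -14/3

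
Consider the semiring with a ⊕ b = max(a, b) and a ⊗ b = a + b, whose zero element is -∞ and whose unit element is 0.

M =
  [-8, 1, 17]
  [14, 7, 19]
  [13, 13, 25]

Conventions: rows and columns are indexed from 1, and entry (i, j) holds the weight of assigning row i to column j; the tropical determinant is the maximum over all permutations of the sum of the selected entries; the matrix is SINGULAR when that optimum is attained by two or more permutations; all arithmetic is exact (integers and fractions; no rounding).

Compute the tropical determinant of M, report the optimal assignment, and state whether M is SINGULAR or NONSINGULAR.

σ = (1, 2, 3): (-8) + 7 + 25 = 24
σ = (1, 3, 2): (-8) + 19 + 13 = 24
σ = (2, 1, 3): 1 + 14 + 25 = 40
σ = (2, 3, 1): 1 + 19 + 13 = 33
σ = (3, 1, 2): 17 + 14 + 13 = 44
σ = (3, 2, 1): 17 + 7 + 13 = 37
Optimal value attained by: σ = (3, 1, 2).
Answer: det⊕(M) = 44; verdict: NONSINGULAR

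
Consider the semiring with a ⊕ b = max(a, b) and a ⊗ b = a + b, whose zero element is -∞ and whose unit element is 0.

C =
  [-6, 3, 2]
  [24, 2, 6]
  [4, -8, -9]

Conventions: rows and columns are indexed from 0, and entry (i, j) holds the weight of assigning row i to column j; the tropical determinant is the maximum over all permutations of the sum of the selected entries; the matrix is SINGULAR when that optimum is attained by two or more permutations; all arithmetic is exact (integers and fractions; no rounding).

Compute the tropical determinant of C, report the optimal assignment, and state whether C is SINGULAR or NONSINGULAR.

σ = (0, 1, 2): (-6) + 2 + (-9) = -13
σ = (0, 2, 1): (-6) + 6 + (-8) = -8
σ = (1, 0, 2): 3 + 24 + (-9) = 18
σ = (1, 2, 0): 3 + 6 + 4 = 13
σ = (2, 0, 1): 2 + 24 + (-8) = 18
σ = (2, 1, 0): 2 + 2 + 4 = 8
Optimal value attained by: σ = (1, 0, 2).
Answer: det⊕(C) = 18; verdict: SINGULAR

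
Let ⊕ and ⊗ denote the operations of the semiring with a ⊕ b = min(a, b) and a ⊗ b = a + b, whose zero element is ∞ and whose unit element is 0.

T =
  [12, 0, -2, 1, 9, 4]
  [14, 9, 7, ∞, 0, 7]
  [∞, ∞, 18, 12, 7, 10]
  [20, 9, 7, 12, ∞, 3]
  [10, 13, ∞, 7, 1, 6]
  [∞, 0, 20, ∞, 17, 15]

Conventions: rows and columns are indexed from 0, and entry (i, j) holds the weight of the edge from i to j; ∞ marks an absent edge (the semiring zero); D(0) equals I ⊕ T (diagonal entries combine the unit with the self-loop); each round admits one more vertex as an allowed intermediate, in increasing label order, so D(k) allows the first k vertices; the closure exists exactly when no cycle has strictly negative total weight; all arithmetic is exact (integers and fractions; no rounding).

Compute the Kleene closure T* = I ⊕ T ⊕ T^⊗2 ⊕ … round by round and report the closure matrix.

D(0):
  [0, 0, -2, 1, 9, 4]
  [14, 0, 7, ∞, 0, 7]
  [∞, ∞, 0, 12, 7, 10]
  [20, 9, 7, 0, ∞, 3]
  [10, 13, ∞, 7, 0, 6]
  [∞, 0, 20, ∞, 17, 0]
D(1):
  [0, 0, -2, 1, 9, 4]
  [14, 0, 7, 15, 0, 7]
  [∞, ∞, 0, 12, 7, 10]
  [20, 9, 7, 0, 29, 3]
  [10, 10, 8, 7, 0, 6]
  [∞, 0, 20, ∞, 17, 0]
D(2):
  [0, 0, -2, 1, 0, 4]
  [14, 0, 7, 15, 0, 7]
  [∞, ∞, 0, 12, 7, 10]
  [20, 9, 7, 0, 9, 3]
  [10, 10, 8, 7, 0, 6]
  [14, 0, 7, 15, 0, 0]
D(3):
  [0, 0, -2, 1, 0, 4]
  [14, 0, 7, 15, 0, 7]
  [∞, ∞, 0, 12, 7, 10]
  [20, 9, 7, 0, 9, 3]
  [10, 10, 8, 7, 0, 6]
  [14, 0, 7, 15, 0, 0]
D(4):
  [0, 0, -2, 1, 0, 4]
  [14, 0, 7, 15, 0, 7]
  [32, 21, 0, 12, 7, 10]
  [20, 9, 7, 0, 9, 3]
  [10, 10, 8, 7, 0, 6]
  [14, 0, 7, 15, 0, 0]
D(5):
  [0, 0, -2, 1, 0, 4]
  [10, 0, 7, 7, 0, 6]
  [17, 17, 0, 12, 7, 10]
  [19, 9, 7, 0, 9, 3]
  [10, 10, 8, 7, 0, 6]
  [10, 0, 7, 7, 0, 0]
D(6):
  [0, 0, -2, 1, 0, 4]
  [10, 0, 7, 7, 0, 6]
  [17, 10, 0, 12, 7, 10]
  [13, 3, 7, 0, 3, 3]
  [10, 6, 8, 7, 0, 6]
  [10, 0, 7, 7, 0, 0]
Answer: T* = [[0, 0, -2, 1, 0, 4], [10, 0, 7, 7, 0, 6], [17, 10, 0, 12, 7, 10], [13, 3, 7, 0, 3, 3], [10, 6, 8, 7, 0, 6], [10, 0, 7, 7, 0, 0]]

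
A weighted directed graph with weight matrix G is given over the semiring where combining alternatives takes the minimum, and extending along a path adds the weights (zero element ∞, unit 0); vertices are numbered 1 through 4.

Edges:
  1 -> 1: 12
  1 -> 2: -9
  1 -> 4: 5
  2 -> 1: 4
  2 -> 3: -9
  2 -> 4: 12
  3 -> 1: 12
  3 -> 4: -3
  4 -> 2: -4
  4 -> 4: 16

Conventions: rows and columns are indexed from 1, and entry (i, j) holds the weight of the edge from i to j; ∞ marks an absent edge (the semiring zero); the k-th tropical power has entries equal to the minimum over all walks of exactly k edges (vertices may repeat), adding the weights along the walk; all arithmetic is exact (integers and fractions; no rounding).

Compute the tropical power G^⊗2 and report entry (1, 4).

G^⊗2:
  [-5, 1, -18, 3]
  [3, -5, ∞, -12]
  [24, -7, ∞, 13]
  [0, 12, -13, 8]
Key observation: the optimum is the walk 1->2->4, with weight (-9) + 12 = 3.
Optimal value attained by: walk 1->2->4.
Answer: (G^⊗2)[1][4] = 3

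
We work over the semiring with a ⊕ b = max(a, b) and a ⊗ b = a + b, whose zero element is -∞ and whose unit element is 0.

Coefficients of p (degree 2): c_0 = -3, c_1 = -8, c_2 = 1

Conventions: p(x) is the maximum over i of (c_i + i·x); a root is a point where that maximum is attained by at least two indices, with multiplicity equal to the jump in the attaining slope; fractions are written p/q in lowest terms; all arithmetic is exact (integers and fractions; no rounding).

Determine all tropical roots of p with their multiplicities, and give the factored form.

hull edge (i=0, c=-3) to (i=2, c=1): slope 2, span 2
Factored form: p(x) = 1 ⊗ (x ⊕ (-2)) ⊗ (x ⊕ (-2))
Answer: roots = -2 (mult 2)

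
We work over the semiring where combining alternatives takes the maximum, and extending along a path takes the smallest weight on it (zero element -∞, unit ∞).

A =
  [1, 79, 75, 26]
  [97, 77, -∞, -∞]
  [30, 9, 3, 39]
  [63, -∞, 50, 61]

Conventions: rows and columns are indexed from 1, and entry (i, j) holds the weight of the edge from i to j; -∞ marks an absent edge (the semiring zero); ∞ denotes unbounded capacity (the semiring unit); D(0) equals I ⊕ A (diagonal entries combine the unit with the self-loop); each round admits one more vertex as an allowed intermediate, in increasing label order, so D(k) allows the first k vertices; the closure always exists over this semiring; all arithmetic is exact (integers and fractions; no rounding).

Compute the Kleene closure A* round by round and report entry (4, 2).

D(0):
  [∞, 79, 75, 26]
  [97, ∞, -∞, -∞]
  [30, 9, ∞, 39]
  [63, -∞, 50, ∞]
D(1):
  [∞, 79, 75, 26]
  [97, ∞, 75, 26]
  [30, 30, ∞, 39]
  [63, 63, 63, ∞]
D(2):
  [∞, 79, 75, 26]
  [97, ∞, 75, 26]
  [30, 30, ∞, 39]
  [63, 63, 63, ∞]
D(3):
  [∞, 79, 75, 39]
  [97, ∞, 75, 39]
  [30, 30, ∞, 39]
  [63, 63, 63, ∞]
D(4):
  [∞, 79, 75, 39]
  [97, ∞, 75, 39]
  [39, 39, ∞, 39]
  [63, 63, 63, ∞]
Answer: A*[4][2] = 63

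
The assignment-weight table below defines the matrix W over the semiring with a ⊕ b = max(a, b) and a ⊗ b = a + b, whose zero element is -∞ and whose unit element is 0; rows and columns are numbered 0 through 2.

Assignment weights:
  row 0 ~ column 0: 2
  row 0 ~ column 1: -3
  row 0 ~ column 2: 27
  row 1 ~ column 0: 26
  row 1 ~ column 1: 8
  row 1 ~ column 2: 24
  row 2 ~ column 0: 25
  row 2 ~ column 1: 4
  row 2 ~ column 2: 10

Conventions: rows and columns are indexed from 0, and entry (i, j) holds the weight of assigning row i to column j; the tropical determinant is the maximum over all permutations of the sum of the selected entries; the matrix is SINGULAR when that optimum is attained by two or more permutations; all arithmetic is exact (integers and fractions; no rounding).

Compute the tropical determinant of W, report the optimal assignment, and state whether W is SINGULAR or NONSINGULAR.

σ = (0, 1, 2): 2 + 8 + 10 = 20
σ = (0, 2, 1): 2 + 24 + 4 = 30
σ = (1, 0, 2): (-3) + 26 + 10 = 33
σ = (1, 2, 0): (-3) + 24 + 25 = 46
σ = (2, 0, 1): 27 + 26 + 4 = 57
σ = (2, 1, 0): 27 + 8 + 25 = 60
Optimal value attained by: σ = (2, 1, 0).
Answer: det⊕(W) = 60; verdict: NONSINGULAR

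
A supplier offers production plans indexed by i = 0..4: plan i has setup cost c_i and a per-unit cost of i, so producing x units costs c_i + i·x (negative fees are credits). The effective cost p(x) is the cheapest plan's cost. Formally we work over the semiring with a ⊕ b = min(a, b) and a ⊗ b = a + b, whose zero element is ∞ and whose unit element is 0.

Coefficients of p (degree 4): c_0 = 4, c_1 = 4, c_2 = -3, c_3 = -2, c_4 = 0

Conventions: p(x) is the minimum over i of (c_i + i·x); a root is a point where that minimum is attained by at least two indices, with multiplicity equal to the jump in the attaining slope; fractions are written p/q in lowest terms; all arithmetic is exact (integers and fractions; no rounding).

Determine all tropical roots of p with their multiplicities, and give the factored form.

hull edge (i=0, c=4) to (i=2, c=-3): slope -7/2, span 2
hull edge (i=2, c=-3) to (i=3, c=-2): slope 1, span 1
hull edge (i=3, c=-2) to (i=4, c=0): slope 2, span 1
Factored form: p(x) = 0 ⊗ (x ⊕ (-2)) ⊗ (x ⊕ (-1)) ⊗ (x ⊕ 7/2) ⊗ (x ⊕ 7/2)
Answer: roots = -2 (mult 1), -1 (mult 1), 7/2 (mult 2)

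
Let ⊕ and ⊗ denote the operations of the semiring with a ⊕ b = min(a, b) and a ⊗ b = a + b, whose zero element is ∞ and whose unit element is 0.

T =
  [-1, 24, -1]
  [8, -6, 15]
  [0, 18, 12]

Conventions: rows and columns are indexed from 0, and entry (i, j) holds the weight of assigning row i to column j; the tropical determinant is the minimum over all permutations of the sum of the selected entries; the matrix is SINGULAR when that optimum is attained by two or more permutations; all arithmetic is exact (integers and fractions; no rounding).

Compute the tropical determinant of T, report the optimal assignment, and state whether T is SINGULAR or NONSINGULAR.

σ = (0, 1, 2): (-1) + (-6) + 12 = 5
σ = (0, 2, 1): (-1) + 15 + 18 = 32
σ = (1, 0, 2): 24 + 8 + 12 = 44
σ = (1, 2, 0): 24 + 15 + 0 = 39
σ = (2, 0, 1): (-1) + 8 + 18 = 25
σ = (2, 1, 0): (-1) + (-6) + 0 = -7
Optimal value attained by: σ = (2, 1, 0).
Answer: det⊕(T) = -7; verdict: NONSINGULAR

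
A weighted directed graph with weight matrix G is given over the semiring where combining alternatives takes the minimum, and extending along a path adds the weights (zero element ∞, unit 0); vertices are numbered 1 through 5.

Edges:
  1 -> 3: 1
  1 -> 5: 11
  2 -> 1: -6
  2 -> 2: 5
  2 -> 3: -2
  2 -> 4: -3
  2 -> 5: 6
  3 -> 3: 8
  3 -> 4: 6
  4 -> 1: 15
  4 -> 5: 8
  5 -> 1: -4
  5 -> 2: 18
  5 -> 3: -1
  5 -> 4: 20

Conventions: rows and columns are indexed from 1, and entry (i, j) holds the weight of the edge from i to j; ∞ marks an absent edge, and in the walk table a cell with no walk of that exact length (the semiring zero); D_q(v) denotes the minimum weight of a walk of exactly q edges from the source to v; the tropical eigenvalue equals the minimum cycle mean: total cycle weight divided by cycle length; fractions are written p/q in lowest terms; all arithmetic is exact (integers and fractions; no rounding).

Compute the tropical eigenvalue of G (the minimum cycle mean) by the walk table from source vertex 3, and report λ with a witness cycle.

q=0: [∞, ∞, 0, ∞, ∞]
q=1: [∞, ∞, 8, 6, ∞]
q=2: [21, ∞, 16, 14, 14]
q=3: [10, 32, 13, 22, 22]
q=4: [18, 37, 11, 19, 21]
q=5: [17, 39, 19, 17, 27]
Optimal cycle mean attained by: cycle 1->3->4->5->1, total 1 + 6 + 8 + (-4), length 4.
Answer: λ = 11/4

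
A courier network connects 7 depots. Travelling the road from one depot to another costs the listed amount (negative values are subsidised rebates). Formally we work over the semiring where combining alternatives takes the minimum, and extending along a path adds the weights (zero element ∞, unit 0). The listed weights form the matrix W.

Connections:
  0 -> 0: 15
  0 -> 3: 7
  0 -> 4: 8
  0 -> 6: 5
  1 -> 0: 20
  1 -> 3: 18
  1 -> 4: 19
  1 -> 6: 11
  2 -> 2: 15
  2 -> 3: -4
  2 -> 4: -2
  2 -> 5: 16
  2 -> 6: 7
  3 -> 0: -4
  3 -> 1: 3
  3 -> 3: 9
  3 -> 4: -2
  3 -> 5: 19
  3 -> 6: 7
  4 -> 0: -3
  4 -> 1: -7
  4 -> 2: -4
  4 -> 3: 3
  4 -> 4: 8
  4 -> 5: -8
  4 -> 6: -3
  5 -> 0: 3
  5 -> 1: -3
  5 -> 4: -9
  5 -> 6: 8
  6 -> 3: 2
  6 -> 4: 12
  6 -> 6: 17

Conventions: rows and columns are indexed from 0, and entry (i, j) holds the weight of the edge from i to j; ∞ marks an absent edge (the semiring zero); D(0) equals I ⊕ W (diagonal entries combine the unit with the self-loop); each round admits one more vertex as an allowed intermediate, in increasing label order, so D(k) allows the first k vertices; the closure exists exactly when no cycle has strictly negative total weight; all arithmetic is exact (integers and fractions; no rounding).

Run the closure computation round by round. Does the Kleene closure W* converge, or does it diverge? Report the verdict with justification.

D(0):
  [0, ∞, ∞, 7, 8, ∞, 5]
  [20, 0, ∞, 18, 19, ∞, 11]
  [∞, ∞, 0, -4, -2, 16, 7]
  [-4, 3, ∞, 0, -2, 19, 7]
  [-3, -7, -4, 3, 0, -8, -3]
  [3, -3, ∞, ∞, -9, 0, 8]
  [∞, ∞, ∞, 2, 12, ∞, 0]
D(1):
  [0, ∞, ∞, 7, 8, ∞, 5]
  [20, 0, ∞, 18, 19, ∞, 11]
  [∞, ∞, 0, -4, -2, 16, 7]
  [-4, 3, ∞, 0, -2, 19, 1]
  [-3, -7, -4, 3, 0, -8, -3]
  [3, -3, ∞, 10, -9, 0, 8]
  [∞, ∞, ∞, 2, 12, ∞, 0]
D(2):
  [0, ∞, ∞, 7, 8, ∞, 5]
  [20, 0, ∞, 18, 19, ∞, 11]
  [∞, ∞, 0, -4, -2, 16, 7]
  [-4, 3, ∞, 0, -2, 19, 1]
  [-3, -7, -4, 3, 0, -8, -3]
  [3, -3, ∞, 10, -9, 0, 8]
  [∞, ∞, ∞, 2, 12, ∞, 0]
Detection: at round 3, diagonal entry (4, 4) turns strictly negative.
Key observation: the cycle 4->2->4 has total weight (-4) + (-2), which is strictly negative.
Answer: DIVERGES — negative cycle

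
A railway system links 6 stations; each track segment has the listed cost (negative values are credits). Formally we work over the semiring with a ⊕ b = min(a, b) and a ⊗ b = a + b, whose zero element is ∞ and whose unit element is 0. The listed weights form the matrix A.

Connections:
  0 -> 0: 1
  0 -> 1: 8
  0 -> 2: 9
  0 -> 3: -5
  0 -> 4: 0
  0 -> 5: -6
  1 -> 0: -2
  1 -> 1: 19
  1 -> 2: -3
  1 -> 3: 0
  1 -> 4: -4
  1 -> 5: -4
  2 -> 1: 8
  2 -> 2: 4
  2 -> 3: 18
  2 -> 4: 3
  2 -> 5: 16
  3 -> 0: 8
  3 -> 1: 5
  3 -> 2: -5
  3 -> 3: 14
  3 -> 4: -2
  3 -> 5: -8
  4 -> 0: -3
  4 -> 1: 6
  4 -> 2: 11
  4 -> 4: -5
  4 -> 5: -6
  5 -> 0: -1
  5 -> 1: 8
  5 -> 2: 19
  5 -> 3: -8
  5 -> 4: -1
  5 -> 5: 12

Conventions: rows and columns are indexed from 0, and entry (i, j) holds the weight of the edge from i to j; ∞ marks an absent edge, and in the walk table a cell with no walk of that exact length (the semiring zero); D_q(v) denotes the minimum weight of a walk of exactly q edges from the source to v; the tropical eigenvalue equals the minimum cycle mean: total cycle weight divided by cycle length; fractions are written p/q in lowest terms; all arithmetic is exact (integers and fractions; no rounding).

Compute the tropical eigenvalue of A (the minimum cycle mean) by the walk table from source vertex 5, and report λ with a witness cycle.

q=0: [∞, ∞, ∞, ∞, ∞, 0]
q=1: [-1, 8, 19, -8, -1, 12]
q=2: [-4, -3, -13, -6, -10, -16]
q=3: [-17, -8, -11, -24, -17, -16]
q=4: [-20, -19, -29, -24, -26, -32]
q=5: [-33, -24, -29, -40, -33, -32]
q=6: [-36, -35, -45, -40, -42, -48]
Optimal cycle mean attained by: cycle 3->5->3, total (-8) + (-8), length 2.
Answer: λ = -8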